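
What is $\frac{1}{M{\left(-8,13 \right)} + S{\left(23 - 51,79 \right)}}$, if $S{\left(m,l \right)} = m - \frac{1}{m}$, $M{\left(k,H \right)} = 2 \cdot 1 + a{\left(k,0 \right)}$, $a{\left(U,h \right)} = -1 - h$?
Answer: $- \frac{28}{755} \approx -0.037086$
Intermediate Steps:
$M{\left(k,H \right)} = 1$ ($M{\left(k,H \right)} = 2 \cdot 1 - 1 = 2 + \left(-1 + 0\right) = 2 - 1 = 1$)
$\frac{1}{M{\left(-8,13 \right)} + S{\left(23 - 51,79 \right)}} = \frac{1}{1 + \left(\left(23 - 51\right) - \frac{1}{23 - 51}\right)} = \frac{1}{1 - \frac{783}{28}} = \frac{1}{- \frac{755}{28}} = - \frac{28}{755}$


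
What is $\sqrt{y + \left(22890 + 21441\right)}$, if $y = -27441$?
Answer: $\sqrt{16890} \approx 129.96$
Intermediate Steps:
$\sqrt{y + \left(22890 + 21441\right)} = \sqrt{-27441 + \left(22890 + 21441\right)} = \sqrt{-27441 + 44331} = \sqrt{16890}$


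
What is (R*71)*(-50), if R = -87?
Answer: 308850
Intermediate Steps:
(R*71)*(-50) = -87*71*(-50) = -6177*(-50) = 308850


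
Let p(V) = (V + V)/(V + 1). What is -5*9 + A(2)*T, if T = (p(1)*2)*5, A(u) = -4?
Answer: -85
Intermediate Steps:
p(V) = 2*V/(1 + V) (p(V) = (2*V)/(1 + V) = 2*V/(1 + V))
T = 10 (T = ((2*1/(1 + 1))*2)*5 = ((2*1/2)*2)*5 = ((2*1*(½))*2)*5 = (1*2)*5 = 2*5 = 10)
-5*9 + A(2)*T = -5*9 - 4*10 = -45 - 40 = -85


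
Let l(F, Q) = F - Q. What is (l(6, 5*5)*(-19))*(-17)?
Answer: -6137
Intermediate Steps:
(l(6, 5*5)*(-19))*(-17) = ((6 - 5*5)*(-19))*(-17) = ((6 - 1*25)*(-19))*(-17) = ((6 - 25)*(-19))*(-17) = -19*(-19)*(-17) = 361*(-17) = -6137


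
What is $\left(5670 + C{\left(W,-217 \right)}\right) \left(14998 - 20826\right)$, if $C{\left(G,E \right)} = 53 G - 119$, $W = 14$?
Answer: $-36675604$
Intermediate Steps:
$C{\left(G,E \right)} = -119 + 53 G$
$\left(5670 + C{\left(W,-217 \right)}\right) \left(14998 - 20826\right) = \left(5670 + \left(-119 + 53 \cdot 14\right)\right) \left(14998 - 20826\right) = \left(5670 + \left(-119 + 742\right)\right) \left(-5828\right) = \left(5670 + 623\right) \left(-5828\right) = 6293 \left(-5828\right) = -36675604$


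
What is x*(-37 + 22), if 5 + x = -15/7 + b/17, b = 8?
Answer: 11910/119 ≈ 100.08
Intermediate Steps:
x = -794/119 (x = -5 + (-15/7 + 8/17) = -5 - 199/119 = -794/119 ≈ -6.6723)
x*(-37 + 22) = -794*(-37 + 22)/119 = -794/119*(-15) = 11910/119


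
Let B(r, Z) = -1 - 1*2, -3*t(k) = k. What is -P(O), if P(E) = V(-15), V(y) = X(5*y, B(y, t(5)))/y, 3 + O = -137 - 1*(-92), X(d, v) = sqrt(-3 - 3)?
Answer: I*sqrt(6)/15 ≈ 0.1633*I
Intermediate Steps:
t(k) = -k/3
B(r, Z) = -3 (B(r, Z) = -1 - 2 = -3)
X(d, v) = I*sqrt(6) (X(d, v) = sqrt(-6) = I*sqrt(6))
O = -48 (O = -3 + (-137 - 1*(-92)) = -3 + (-137 + 92) = -3 - 45 = -48)
V(y) = I*sqrt(6)/y (V(y) = (I*sqrt(6))/y = I*sqrt(6)/y)
P(E) = -I*sqrt(6)/15 (P(E) = I*sqrt(6)/(-15) = I*sqrt(6)*(-1/15) = -I*sqrt(6)/15)
-P(O) = -(-1)*I*sqrt(6)/15 = I*sqrt(6)/15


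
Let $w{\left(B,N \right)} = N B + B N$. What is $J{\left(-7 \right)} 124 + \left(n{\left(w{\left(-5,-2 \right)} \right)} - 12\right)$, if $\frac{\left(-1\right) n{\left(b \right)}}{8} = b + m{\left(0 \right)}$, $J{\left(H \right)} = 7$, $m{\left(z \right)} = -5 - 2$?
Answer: $752$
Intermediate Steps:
$w{\left(B,N \right)} = 2 B N$ ($w{\left(B,N \right)} = B N + B N = 2 B N$)
$m{\left(z \right)} = -7$
$n{\left(b \right)} = 56 - 8 b$ ($n{\left(b \right)} = - 8 \left(b - 7\right) = - 8 \left(-7 + b\right) = 56 - 8 b$)
$J{\left(-7 \right)} 124 + \left(n{\left(w{\left(-5,-2 \right)} \right)} - 12\right) = 7 \cdot 124 + \left(\left(56 - 8 \cdot 2 \left(-5\right) \left(-2\right)\right) - 12\right) = 868 + \left(\left(56 - 160\right) - 12\right) = 868 - 116 = 752$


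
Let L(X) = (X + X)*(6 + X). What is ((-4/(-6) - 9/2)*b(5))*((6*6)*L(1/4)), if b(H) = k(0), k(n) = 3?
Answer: -5175/4 ≈ -1293.8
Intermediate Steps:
L(X) = 2*X*(6 + X) (L(X) = (2*X)*(6 + X) = 2*X*(6 + X))
b(H) = 3
((-4/(-6) - 9/2)*b(5))*((6*6)*L(1/4)) = ((-4/(-6) - 9/2)*3)*((6*6)*(2*(6 + 1/4)/4)) = ((-4*(-⅙) - 9*½)*3)*(36*(2*(¼)*(6 + ¼))) = ((⅔ - 9/2)*3)*(36*(2*(¼)*(25/4))) = (-23/6*3)*(36*(25/8)) = -23/2*225/2 = -5175/4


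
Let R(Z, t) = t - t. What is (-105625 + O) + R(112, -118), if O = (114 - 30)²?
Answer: -98569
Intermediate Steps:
R(Z, t) = 0
O = 7056 (O = 84² = 7056)
(-105625 + O) + R(112, -118) = (-105625 + 7056) + 0 = -98569 + 0 = -98569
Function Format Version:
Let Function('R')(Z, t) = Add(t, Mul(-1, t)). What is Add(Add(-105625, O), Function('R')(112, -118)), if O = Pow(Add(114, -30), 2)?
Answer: -98569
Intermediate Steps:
Function('R')(Z, t) = 0
O = 7056 (O = Pow(84, 2) = 7056)
Add(Add(-105625, O), Function('R')(112, -118)) = Add(Add(-105625, 7056), 0) = Add(-98569, 0) = -98569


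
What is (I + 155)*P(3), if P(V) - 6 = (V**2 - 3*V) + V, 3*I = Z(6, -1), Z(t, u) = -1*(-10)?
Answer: 1425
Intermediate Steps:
Z(t, u) = 10
I = 10/3 (I = (1/3)*10 = 10/3 ≈ 3.3333)
P(V) = 6 + V**2 - 2*V (P(V) = 6 + ((V**2 - 3*V) + V) = 6 + (V**2 - 2*V) = 6 + V**2 - 2*V)
(I + 155)*P(3) = (10/3 + 155)*(6 + 3**2 - 2*3) = 475*(6 + 9 - 6)/3 = (475/3)*9 = 1425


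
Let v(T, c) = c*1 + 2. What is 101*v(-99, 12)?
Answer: 1414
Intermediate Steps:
v(T, c) = 2 + c (v(T, c) = c + 2 = 2 + c)
101*v(-99, 12) = 101*(2 + 12) = 101*14 = 1414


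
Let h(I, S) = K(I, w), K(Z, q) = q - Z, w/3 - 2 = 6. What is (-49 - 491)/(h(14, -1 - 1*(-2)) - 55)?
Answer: 12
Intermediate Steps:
w = 24 (w = 6 + 3*6 = 6 + 18 = 24)
h(I, S) = 24 - I
(-49 - 491)/(h(14, -1 - 1*(-2)) - 55) = (-49 - 491)/((24 - 1*14) - 55) = -540/((24 - 14) - 55) = -540/(10 - 55) = -540/(-45) = -540*(-1/45) = 12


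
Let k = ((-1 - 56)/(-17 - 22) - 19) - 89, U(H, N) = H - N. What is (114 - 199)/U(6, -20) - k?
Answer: 2685/26 ≈ 103.27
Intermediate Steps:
k = -1385/13 (k = (-57/(-39) - 19) - 89 = (-57*(-1/39) - 19) - 89 = (19/13 - 19) - 89 = -228/13 - 89 = -1385/13 ≈ -106.54)
(114 - 199)/U(6, -20) - k = (114 - 199)/(6 - 1*(-20)) - 1*(-1385/13) = -85/(6 + 20) + 1385/13 = -85/26 + 1385/13 = 2685/26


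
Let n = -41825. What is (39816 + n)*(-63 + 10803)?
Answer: -21576660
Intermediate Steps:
(39816 + n)*(-63 + 10803) = (39816 - 41825)*(-63 + 10803) = -2009*10740 = -21576660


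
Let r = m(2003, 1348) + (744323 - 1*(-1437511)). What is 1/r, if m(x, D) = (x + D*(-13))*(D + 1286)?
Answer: -1/38700480 ≈ -2.5839e-8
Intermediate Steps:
m(x, D) = (1286 + D)*(x - 13*D) (m(x, D) = (x - 13*D)*(1286 + D) = (1286 + D)*(x - 13*D))
r = -38700480 (r = (-16718*1348 - 13*1348**2 + 1286*2003 + 1348*2003) + (744323 - 1*(-1437511)) = (-22535864 - 13*1817104 + 2575858 + 2700044) + (744323 + 1437511) = (-22535864 - 23622352 + 2575858 + 2700044) + 2181834 = -40882314 + 2181834 = -38700480)
1/r = 1/(-38700480) = -1/38700480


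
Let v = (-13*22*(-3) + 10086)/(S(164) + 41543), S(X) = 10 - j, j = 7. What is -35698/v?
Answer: -370777277/2736 ≈ -1.3552e+5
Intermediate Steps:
S(X) = 3 (S(X) = 10 - 1*7 = 10 - 7 = 3)
v = 5472/20773 (v = (-13*22*(-3) + 10086)/(3 + 41543) = (-286*(-3) + 10086)/41546 = (858 + 10086)*(1/41546) = 10944*(1/41546) = 5472/20773 ≈ 0.26342)
-35698/v = -35698/5472/20773 = -35698*20773/5472 = -370777277/2736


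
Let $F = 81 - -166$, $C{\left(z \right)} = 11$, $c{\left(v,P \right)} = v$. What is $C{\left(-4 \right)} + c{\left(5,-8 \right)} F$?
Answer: $1246$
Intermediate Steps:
$F = 247$ ($F = 81 + 166 = 247$)
$C{\left(-4 \right)} + c{\left(5,-8 \right)} F = 11 + 5 \cdot 247 = 11 + 1235 = 1246$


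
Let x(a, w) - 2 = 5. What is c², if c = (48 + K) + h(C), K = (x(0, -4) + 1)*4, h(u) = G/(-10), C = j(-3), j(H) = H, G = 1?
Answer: 638401/100 ≈ 6384.0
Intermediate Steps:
C = -3
x(a, w) = 7 (x(a, w) = 2 + 5 = 7)
h(u) = -⅒ (h(u) = 1/(-10) = 1*(-⅒) = -⅒)
K = 32 (K = (7 + 1)*4 = 8*4 = 32)
c = 799/10 (c = (48 + 32) - ⅒ = 80 - ⅒ = 799/10 ≈ 79.900)
c² = (799/10)² = 638401/100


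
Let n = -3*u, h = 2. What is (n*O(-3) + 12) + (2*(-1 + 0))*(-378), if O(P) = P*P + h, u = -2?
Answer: 834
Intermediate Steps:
O(P) = 2 + P**2 (O(P) = P*P + 2 = P**2 + 2 = 2 + P**2)
n = 6 (n = -3*(-2) = 6)
(n*O(-3) + 12) + (2*(-1 + 0))*(-378) = (6*(2 + (-3)**2) + 12) + (2*(-1 + 0))*(-378) = (6*(2 + 9) + 12) + (2*(-1))*(-378) = (6*11 + 12) - 2*(-378) = (66 + 12) + 756 = 78 + 756 = 834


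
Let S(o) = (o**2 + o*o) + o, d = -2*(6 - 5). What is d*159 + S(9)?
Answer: -147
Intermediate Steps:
d = -2 (d = -2*1 = -2)
S(o) = o + 2*o**2 (S(o) = (o**2 + o**2) + o = 2*o**2 + o = o + 2*o**2)
d*159 + S(9) = -2*159 + 9*(1 + 2*9) = -318 + 9*(1 + 18) = -318 + 9*19 = -318 + 171 = -147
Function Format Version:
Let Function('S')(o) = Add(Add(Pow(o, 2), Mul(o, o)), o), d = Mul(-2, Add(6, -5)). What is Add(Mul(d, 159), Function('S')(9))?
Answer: -147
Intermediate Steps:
d = -2 (d = Mul(-2, 1) = -2)
Function('S')(o) = Add(o, Mul(2, Pow(o, 2))) (Function('S')(o) = Add(Add(Pow(o, 2), Pow(o, 2)), o) = Add(Mul(2, Pow(o, 2)), o) = Add(o, Mul(2, Pow(o, 2))))
Add(Mul(d, 159), Function('S')(9)) = Add(Mul(-2, 159), Mul(9, Add(1, Mul(2, 9)))) = Add(-318, Mul(9, Add(1, 18))) = Add(-318, Mul(9, 19)) = Add(-318, 171) = -147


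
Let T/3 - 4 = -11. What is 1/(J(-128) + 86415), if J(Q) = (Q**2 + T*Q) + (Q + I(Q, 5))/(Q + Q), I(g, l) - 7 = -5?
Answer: 128/13502399 ≈ 9.4798e-6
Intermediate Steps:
T = -21 (T = 12 + 3*(-11) = 12 - 33 = -21)
I(g, l) = 2 (I(g, l) = 7 - 5 = 2)
J(Q) = Q**2 - 21*Q + (2 + Q)/(2*Q) (J(Q) = (Q**2 - 21*Q) + (Q + 2)/(Q + Q) = (Q**2 - 21*Q) + (2 + Q)/((2*Q)) = (Q**2 - 21*Q) + (2 + Q)*(1/(2*Q)) = (Q**2 - 21*Q) + (2 + Q)/(2*Q) = Q**2 - 21*Q + (2 + Q)/(2*Q))
1/(J(-128) + 86415) = 1/((1/2 + 1/(-128) + (-128)**2 - 21*(-128)) + 86415) = 1/((1/2 - 1/128 + 16384 + 2688) + 86415) = 1/(2441279/128 + 86415) = 1/(13502399/128) = 128/13502399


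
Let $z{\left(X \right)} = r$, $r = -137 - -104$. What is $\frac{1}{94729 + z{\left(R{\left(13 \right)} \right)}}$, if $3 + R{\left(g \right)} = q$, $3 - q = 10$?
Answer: $\frac{1}{94696} \approx 1.056 \cdot 10^{-5}$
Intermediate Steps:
$r = -33$ ($r = -137 + 104 = -33$)
$q = -7$ ($q = 3 - 10 = -7$)
$R{\left(g \right)} = -10$ ($R{\left(g \right)} = -3 - 7 = -10$)
$z{\left(X \right)} = -33$
$\frac{1}{94729 + z{\left(R{\left(13 \right)} \right)}} = \frac{1}{94729 - 33} = \frac{1}{94696}$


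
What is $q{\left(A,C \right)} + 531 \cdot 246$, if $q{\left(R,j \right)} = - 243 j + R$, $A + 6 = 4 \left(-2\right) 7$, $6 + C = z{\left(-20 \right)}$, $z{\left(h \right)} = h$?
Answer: $136882$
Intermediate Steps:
$C = -26$ ($C = -6 - 20 = -26$)
$A = -62$ ($A = -6 + 4 \left(-2\right) 7 = -6 - 56 = -62$)
$q{\left(R,j \right)} = R - 243 j$
$q{\left(A,C \right)} + 531 \cdot 246 = \left(-62 - -6318\right) + 531 \cdot 246 = \left(-62 + 6318\right) + 130626 = 6256 + 130626 = 136882$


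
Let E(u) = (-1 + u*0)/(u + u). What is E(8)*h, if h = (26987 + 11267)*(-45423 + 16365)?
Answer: 277896183/4 ≈ 6.9474e+7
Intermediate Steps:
E(u) = -1/(2*u) (E(u) = (-1 + 0)/((2*u)) = -1/(2*u))
h = -1111584732 (h = 38254*(-29058) = -1111584732)
E(8)*h = -1/2/8*(-1111584732) = -1/2*1/8*(-1111584732) = -1/16*(-1111584732) = 277896183/4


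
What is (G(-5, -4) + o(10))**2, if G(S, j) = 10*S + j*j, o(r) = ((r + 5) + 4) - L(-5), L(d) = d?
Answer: 100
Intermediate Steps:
o(r) = 14 + r (o(r) = ((r + 5) + 4) - 1*(-5) = ((5 + r) + 4) + 5 = (9 + r) + 5 = 14 + r)
G(S, j) = j**2 + 10*S (G(S, j) = 10*S + j**2 = j**2 + 10*S)
(G(-5, -4) + o(10))**2 = (((-4)**2 + 10*(-5)) + (14 + 10))**2 = ((16 - 50) + 24)**2 = (-34 + 24)**2 = (-10)**2 = 100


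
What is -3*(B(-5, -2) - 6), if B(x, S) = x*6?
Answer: 108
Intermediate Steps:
B(x, S) = 6*x
-3*(B(-5, -2) - 6) = -3*(6*(-5) - 6) = -3*(-30 - 6) = -3*(-36) = 108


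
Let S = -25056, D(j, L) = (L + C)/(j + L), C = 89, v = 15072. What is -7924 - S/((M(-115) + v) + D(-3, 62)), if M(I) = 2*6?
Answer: -7051729564/890107 ≈ -7922.3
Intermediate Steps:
M(I) = 12
D(j, L) = (89 + L)/(L + j) (D(j, L) = (L + 89)/(j + L) = (89 + L)/(L + j))
-7924 - S/((M(-115) + v) + D(-3, 62)) = -7924 - (-25056)/((12 + 15072) + (89 + 62)/(62 - 3)) = -7924 - (-25056)/(15084 + 151/59) = -7924 - (-25056)/890107/59 = -7924 - (-25056)*59/890107 = -7924 - 1*(-1478304/890107) = -7924 + 1478304/890107 = -7051729564/890107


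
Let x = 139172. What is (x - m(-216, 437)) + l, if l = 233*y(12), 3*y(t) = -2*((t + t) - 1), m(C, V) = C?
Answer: 407446/3 ≈ 1.3582e+5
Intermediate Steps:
y(t) = ⅔ - 4*t/3 (y(t) = (-2*((t + t) - 1))/3 = (-2*(2*t - 1))/3 = (-2*(-1 + 2*t))/3 = (2 - 4*t)/3 = ⅔ - 4*t/3)
l = -10718/3 (l = 233*(⅔ - 4/3*12) = 233*(⅔ - 16) = 233*(-46/3) = -10718/3 ≈ -3572.7)
(x - m(-216, 437)) + l = (139172 - 1*(-216)) - 10718/3 = (139172 + 216) - 10718/3 = 139388 - 10718/3 = 407446/3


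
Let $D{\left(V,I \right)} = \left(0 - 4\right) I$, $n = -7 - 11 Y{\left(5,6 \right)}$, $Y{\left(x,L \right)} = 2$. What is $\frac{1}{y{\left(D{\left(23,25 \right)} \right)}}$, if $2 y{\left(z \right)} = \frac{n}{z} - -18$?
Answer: $\frac{200}{1829} \approx 0.10935$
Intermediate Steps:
$n = -29$ ($n = -7 - 22 = -29$)
$D{\left(V,I \right)} = - 4 I$
$y{\left(z \right)} = 9 - \frac{29}{2 z}$ ($y{\left(z \right)} = \frac{- \frac{29}{z} - -18}{2} = \frac{- \frac{29}{z} + 18}{2} = \frac{18 - \frac{29}{z}}{2} = 9 - \frac{29}{2 z}$)
$\frac{1}{y{\left(D{\left(23,25 \right)} \right)}} = \frac{1}{9 - \frac{29}{2 \left(\left(-4\right) 25\right)}} = \frac{1}{9 - \frac{29}{2 \left(-100\right)}} = \frac{1}{9 - - \frac{29}{200}} = \frac{1}{9 + \frac{29}{200}} = \frac{1}{\frac{1829}{200}} = \frac{200}{1829}$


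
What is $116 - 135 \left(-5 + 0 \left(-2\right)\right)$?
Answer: $791$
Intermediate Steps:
$116 - 135 \left(-5 + 0 \left(-2\right)\right) = 116 - 135 \left(-5 + 0\right) = 116 - -675 = 116 + 675 = 791$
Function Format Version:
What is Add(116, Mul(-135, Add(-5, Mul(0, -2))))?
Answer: 791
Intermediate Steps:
Add(116, Mul(-135, Add(-5, Mul(0, -2)))) = Add(116, Mul(-135, Add(-5, 0))) = Add(116, Mul(-135, -5)) = Add(116, 675) = 791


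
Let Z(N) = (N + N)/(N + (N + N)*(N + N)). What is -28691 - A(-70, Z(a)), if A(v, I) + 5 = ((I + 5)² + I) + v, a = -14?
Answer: -86637819/3025 ≈ -28641.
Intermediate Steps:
Z(N) = 2*N/(N + 4*N²) (Z(N) = (2*N)/(N + (2*N)*(2*N)) = (2*N)/(N + 4*N²) = 2*N/(N + 4*N²))
A(v, I) = -5 + I + v + (5 + I)² (A(v, I) = -5 + (((I + 5)² + I) + v) = -5 + (((5 + I)² + I) + v) = -5 + ((I + (5 + I)²) + v) = -5 + (I + v + (5 + I)²) = -5 + I + v + (5 + I)²)
-28691 - A(-70, Z(a)) = -28691 - (-5 + 2/(1 + 4*(-14)) - 70 + (5 + 2/(1 + 4*(-14)))²) = -28691 - (-5 + 2/(1 - 56) - 70 + (5 + 2/(1 - 56))²) = -28691 - (-5 + 2/(-55) - 70 + (5 + 2/(-55))²) = -28691 - (-5 + 2*(-1/55) - 70 + (5 + 2*(-1/55))²) = -28691 - (-5 - 2/55 - 70 + (5 - 2/55)²) = -28691 - (-5 - 2/55 - 70 + (273/55)²) = -28691 - (-5 - 2/55 - 70 + 74529/3025) = -28691 - 1*(-152456/3025) = -28691 + 152456/3025 = -86637819/3025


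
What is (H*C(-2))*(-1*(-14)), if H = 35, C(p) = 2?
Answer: 980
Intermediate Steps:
(H*C(-2))*(-1*(-14)) = (35*2)*(-1*(-14)) = 70*14 = 980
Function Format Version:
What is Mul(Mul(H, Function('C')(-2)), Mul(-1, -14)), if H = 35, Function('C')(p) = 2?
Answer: 980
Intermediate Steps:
Mul(Mul(H, Function('C')(-2)), Mul(-1, -14)) = Mul(Mul(35, 2), Mul(-1, -14)) = Mul(70, 14) = 980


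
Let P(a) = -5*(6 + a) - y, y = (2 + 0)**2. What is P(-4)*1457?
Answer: -20398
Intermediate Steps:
y = 4 (y = 2**2 = 4)
P(a) = -34 - 5*a (P(a) = -5*(6 + a) - 1*4 = (-30 - 5*a) - 4 = -34 - 5*a)
P(-4)*1457 = (-34 - 5*(-4))*1457 = (-34 + 20)*1457 = -14*1457 = -20398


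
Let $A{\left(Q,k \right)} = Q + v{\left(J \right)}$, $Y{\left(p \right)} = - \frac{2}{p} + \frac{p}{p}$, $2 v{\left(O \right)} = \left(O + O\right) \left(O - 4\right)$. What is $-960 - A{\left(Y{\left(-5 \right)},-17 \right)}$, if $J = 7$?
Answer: $- \frac{4912}{5} \approx -982.4$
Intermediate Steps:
$v{\left(O \right)} = O \left(-4 + O\right)$ ($v{\left(O \right)} = \frac{\left(O + O\right) \left(O - 4\right)}{2} = \frac{2 O \left(-4 + O\right)}{2} = O \left(-4 + O\right)$)
$Y{\left(p \right)} = 1 - \frac{2}{p}$ ($Y{\left(p \right)} = - \frac{2}{p} + 1 = 1 - \frac{2}{p}$)
$A{\left(Q,k \right)} = 21 + Q$ ($A{\left(Q,k \right)} = Q + 7 \left(-4 + 7\right) = Q + 7 \cdot 3 = Q + 21 = 21 + Q$)
$-960 - A{\left(Y{\left(-5 \right)},-17 \right)} = -960 - \left(21 + \frac{-2 - 5}{-5}\right) = -960 - \left(21 - - \frac{7}{5}\right) = -960 - \left(21 + \frac{7}{5}\right) = -960 - \frac{112}{5} = - \frac{4912}{5}$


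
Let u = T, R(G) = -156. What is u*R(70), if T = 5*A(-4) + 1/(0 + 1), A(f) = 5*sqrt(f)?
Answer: -156 - 7800*I ≈ -156.0 - 7800.0*I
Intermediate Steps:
T = 1 + 50*I (T = 5*(5*sqrt(-4)) + 1/(0 + 1) = 5*(5*(2*I)) + 1/1 = 5*(10*I) + 1 = 50*I + 1 = 1 + 50*I ≈ 1.0 + 50.0*I)
u = 1 + 50*I ≈ 1.0 + 50.0*I
u*R(70) = (1 + 50*I)*(-156) = -156 - 7800*I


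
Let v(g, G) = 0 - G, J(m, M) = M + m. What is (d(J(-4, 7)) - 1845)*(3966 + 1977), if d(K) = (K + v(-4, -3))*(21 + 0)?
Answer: -10216017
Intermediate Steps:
v(g, G) = -G
d(K) = 63 + 21*K (d(K) = (K - 1*(-3))*(21 + 0) = (K + 3)*21 = (3 + K)*21 = 63 + 21*K)
(d(J(-4, 7)) - 1845)*(3966 + 1977) = ((63 + 21*(7 - 4)) - 1845)*(3966 + 1977) = ((63 + 21*3) - 1845)*5943 = ((63 + 63) - 1845)*5943 = (126 - 1845)*5943 = -1719*5943 = -10216017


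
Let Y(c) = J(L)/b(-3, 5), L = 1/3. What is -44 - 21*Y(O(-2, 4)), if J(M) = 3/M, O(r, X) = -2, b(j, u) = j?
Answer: 19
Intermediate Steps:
L = ⅓ ≈ 0.33333
Y(c) = -3 (Y(c) = (3/(⅓))/(-3) = (3*3)*(-⅓) = 9*(-⅓) = -3)
-44 - 21*Y(O(-2, 4)) = -44 - 21*(-3) = -44 + 63 = 19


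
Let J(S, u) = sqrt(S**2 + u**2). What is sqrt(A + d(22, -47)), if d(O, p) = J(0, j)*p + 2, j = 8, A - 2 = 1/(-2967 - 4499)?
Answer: I*sqrt(20735717498)/7466 ≈ 19.287*I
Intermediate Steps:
A = 14931/7466 (A = 2 + 1/(-2967 - 4499) = 2 + 1/(-7466) = 2 - 1/7466 = 14931/7466 ≈ 1.9999)
d(O, p) = 2 + 8*p (d(O, p) = sqrt(0**2 + 8**2)*p + 2 = sqrt(0 + 64)*p + 2 = sqrt(64)*p + 2 = 8*p + 2 = 2 + 8*p)
sqrt(A + d(22, -47)) = sqrt(14931/7466 + (2 + 8*(-47))) = sqrt(14931/7466 + (2 - 376)) = sqrt(14931/7466 - 374) = sqrt(-2777353/7466) = I*sqrt(20735717498)/7466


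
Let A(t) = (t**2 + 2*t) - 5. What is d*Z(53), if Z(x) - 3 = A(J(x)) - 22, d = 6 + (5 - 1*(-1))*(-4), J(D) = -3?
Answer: 378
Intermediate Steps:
A(t) = -5 + t**2 + 2*t
d = -18 (d = 6 + (5 + 1)*(-4) = 6 + 6*(-4) = 6 - 24 = -18)
Z(x) = -21 (Z(x) = 3 + ((-5 + (-3)**2 + 2*(-3)) - 22) = 3 + ((-5 + 9 - 6) - 22) = 3 + (-2 - 22) = 3 - 24 = -21)
d*Z(53) = -18*(-21) = 378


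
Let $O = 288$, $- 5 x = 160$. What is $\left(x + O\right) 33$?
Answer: $8448$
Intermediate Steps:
$x = -32$ ($x = \left(- \frac{1}{5}\right) 160 = -32$)
$\left(x + O\right) 33 = \left(-32 + 288\right) 33 = 256 \cdot 33 = 8448$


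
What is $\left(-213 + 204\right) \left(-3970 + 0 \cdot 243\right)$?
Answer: $35730$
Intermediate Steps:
$\left(-213 + 204\right) \left(-3970 + 0 \cdot 243\right) = - 9 \left(-3970 + 0\right) = \left(-9\right) \left(-3970\right) = 35730$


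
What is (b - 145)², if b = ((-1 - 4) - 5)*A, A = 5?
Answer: 38025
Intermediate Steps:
b = -50 (b = ((-1 - 4) - 5)*5 = (-5 - 5)*5 = -10*5 = -50)
(b - 145)² = (-50 - 145)² = (-195)² = 38025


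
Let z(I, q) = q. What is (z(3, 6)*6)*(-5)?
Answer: -180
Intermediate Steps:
(z(3, 6)*6)*(-5) = (6*6)*(-5) = 36*(-5) = -180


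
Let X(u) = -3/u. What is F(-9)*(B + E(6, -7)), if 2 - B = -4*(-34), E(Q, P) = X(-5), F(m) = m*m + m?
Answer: -48024/5 ≈ -9604.8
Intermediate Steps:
F(m) = m + m**2 (F(m) = m**2 + m = m + m**2)
E(Q, P) = 3/5 (E(Q, P) = -3/(-5) = -3*(-1/5) = 3/5)
B = -134 (B = 2 - (-4)*(-34) = 2 - 1*136 = 2 - 136 = -134)
F(-9)*(B + E(6, -7)) = (-9*(1 - 9))*(-134 + 3/5) = -9*(-8)*(-667/5) = 72*(-667/5) = -48024/5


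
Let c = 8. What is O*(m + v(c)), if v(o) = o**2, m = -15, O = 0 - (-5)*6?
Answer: 1470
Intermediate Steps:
O = 30 (O = 0 - 5*(-6) = 0 + 30 = 30)
O*(m + v(c)) = 30*(-15 + 8**2) = 30*(-15 + 64) = 30*49 = 1470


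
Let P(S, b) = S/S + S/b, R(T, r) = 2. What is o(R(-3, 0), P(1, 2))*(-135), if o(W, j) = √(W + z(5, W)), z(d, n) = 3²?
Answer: -135*√11 ≈ -447.74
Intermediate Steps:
z(d, n) = 9
P(S, b) = 1 + S/b
o(W, j) = √(9 + W) (o(W, j) = √(W + 9) = √(9 + W))
o(R(-3, 0), P(1, 2))*(-135) = √(9 + 2)*(-135) = √11*(-135) = -135*√11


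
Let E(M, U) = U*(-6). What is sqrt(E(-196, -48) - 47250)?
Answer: 3*I*sqrt(5218) ≈ 216.71*I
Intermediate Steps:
E(M, U) = -6*U
sqrt(E(-196, -48) - 47250) = sqrt(-6*(-48) - 47250) = sqrt(288 - 47250) = sqrt(-46962) = 3*I*sqrt(5218)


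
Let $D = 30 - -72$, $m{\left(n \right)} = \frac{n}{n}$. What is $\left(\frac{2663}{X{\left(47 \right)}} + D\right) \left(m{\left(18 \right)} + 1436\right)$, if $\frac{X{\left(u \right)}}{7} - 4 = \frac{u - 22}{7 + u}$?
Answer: $\frac{453913812}{1687} \approx 2.6907 \cdot 10^{5}$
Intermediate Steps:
$X{\left(u \right)} = 28 + \frac{7 \left(-22 + u\right)}{7 + u}$ ($X{\left(u \right)} = 28 + 7 \frac{u - 22}{7 + u} = 28 + 7 \frac{-22 + u}{7 + u} = 28 + \frac{7 \left(-22 + u\right)}{7 + u}$)
$m{\left(n \right)} = 1$
$D = 102$ ($D = 30 + 72 = 102$)
$\left(\frac{2663}{X{\left(47 \right)}} + D\right) \left(m{\left(18 \right)} + 1436\right) = \left(\frac{2663}{7 \frac{1}{7 + 47} \left(6 + 5 \cdot 47\right)} + 102\right) \left(1 + 1436\right) = \left(\frac{2663}{7 \cdot \frac{1}{54} \left(6 + 235\right)} + 102\right) 1437 = \left(\frac{2663}{7 \cdot \frac{1}{54} \cdot 241} + 102\right) 1437 = \left(\frac{2663}{\frac{1687}{54}} + 102\right) 1437 = \left(2663 \cdot \frac{54}{1687} + 102\right) 1437 = \left(\frac{143802}{1687} + 102\right) 1437 = \frac{315876}{1687} \cdot 1437 = \frac{453913812}{1687}$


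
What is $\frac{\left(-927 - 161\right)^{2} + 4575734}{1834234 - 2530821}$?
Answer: $- \frac{5759478}{696587} \approx -8.2681$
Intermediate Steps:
$\frac{\left(-927 - 161\right)^{2} + 4575734}{1834234 - 2530821} = \frac{\left(-1088\right)^{2} + 4575734}{-696587} = \left(1183744 + 4575734\right) \left(- \frac{1}{696587}\right) = 5759478 \left(- \frac{1}{696587}\right) = - \frac{5759478}{696587}$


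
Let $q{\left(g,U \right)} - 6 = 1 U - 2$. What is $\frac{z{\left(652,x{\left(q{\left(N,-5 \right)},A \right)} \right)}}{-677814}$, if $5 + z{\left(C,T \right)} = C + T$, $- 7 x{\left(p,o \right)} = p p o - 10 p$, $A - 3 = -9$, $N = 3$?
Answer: $- \frac{4525}{4744698} \approx -0.0009537$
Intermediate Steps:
$A = -6$ ($A = 3 - 9 = -6$)
$q{\left(g,U \right)} = 4 + U$ ($q{\left(g,U \right)} = 6 + \left(1 U - 2\right) = 6 + \left(U - 2\right) = 6 + \left(-2 + U\right) = 4 + U$)
$x{\left(p,o \right)} = \frac{10 p}{7} - \frac{o p^{2}}{7}$ ($x{\left(p,o \right)} = - \frac{p p o - 10 p}{7} = - \frac{p^{2} o - 10 p}{7} = - \frac{o p^{2} - 10 p}{7} = - \frac{- 10 p + o p^{2}}{7} = \frac{10 p}{7} - \frac{o p^{2}}{7}$)
$z{\left(C,T \right)} = -5 + C + T$ ($z{\left(C,T \right)} = -5 + \left(C + T\right) = -5 + C + T$)
$\frac{z{\left(652,x{\left(q{\left(N,-5 \right)},A \right)} \right)}}{-677814} = \frac{-5 + 652 + \frac{\left(4 - 5\right) \left(10 - - 6 \left(4 - 5\right)\right)}{7}}{-677814} = \left(-5 + 652 + \frac{1}{7} \left(-1\right) \left(10 - \left(-6\right) \left(-1\right)\right)\right) \left(- \frac{1}{677814}\right) = \left(-5 + 652 + \frac{1}{7} \left(-1\right) \left(10 - 6\right)\right) \left(- \frac{1}{677814}\right) = \left(-5 + 652 + \frac{1}{7} \left(-1\right) 4\right) \left(- \frac{1}{677814}\right) = \left(-5 + 652 - \frac{4}{7}\right) \left(- \frac{1}{677814}\right) = \frac{4525}{7} \left(- \frac{1}{677814}\right) = - \frac{4525}{4744698}$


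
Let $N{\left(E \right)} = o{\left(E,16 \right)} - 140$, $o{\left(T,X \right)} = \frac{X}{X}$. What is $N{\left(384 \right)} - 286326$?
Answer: $-286465$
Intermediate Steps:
$o{\left(T,X \right)} = 1$
$N{\left(E \right)} = -139$ ($N{\left(E \right)} = 1 - 140 = -139$)
$N{\left(384 \right)} - 286326 = -139 - 286326 = -286465$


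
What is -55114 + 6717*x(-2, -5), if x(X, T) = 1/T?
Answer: -282287/5 ≈ -56457.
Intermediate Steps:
x(X, T) = 1/T
-55114 + 6717*x(-2, -5) = -55114 + 6717/(-5) = -55114 + 6717*(-1/5) = -55114 - 6717/5 = -282287/5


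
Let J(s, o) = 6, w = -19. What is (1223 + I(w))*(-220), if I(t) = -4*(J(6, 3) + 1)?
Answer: -262900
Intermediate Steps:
I(t) = -28 (I(t) = -4*(6 + 1) = -4*7 = -28)
(1223 + I(w))*(-220) = (1223 - 28)*(-220) = 1195*(-220) = -262900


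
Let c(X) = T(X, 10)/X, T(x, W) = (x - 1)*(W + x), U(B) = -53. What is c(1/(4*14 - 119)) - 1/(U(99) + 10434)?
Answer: 59699639/93429 ≈ 638.98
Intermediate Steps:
T(x, W) = (-1 + x)*(W + x)
c(X) = (-10 + X² + 9*X)/X (c(X) = (X² - 1*10 - X + 10*X)/X = (X² - 10 - X + 10*X)/X = (-10 + X² + 9*X)/X)
c(1/(4*14 - 119)) - 1/(U(99) + 10434) = (9 + 1/(4*14 - 119) - 10/(1/(4*14 - 119))) - 1/(-53 + 10434) = (9 + 1/(56 - 119) - 10/(1/(56 - 119))) - 1/10381 = (9 + 1/(-63) - 10/(1/(-63))) - 1*1/10381 = (9 - 1/63 - 10/(-1/63)) - 1/10381 = (9 - 1/63 - 10*(-63)) - 1/10381 = (9 - 1/63 + 630) - 1/10381 = 40256/63 - 1/10381 = 59699639/93429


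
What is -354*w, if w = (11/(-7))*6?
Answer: 23364/7 ≈ 3337.7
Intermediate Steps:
w = -66/7 (w = (11*(-1/7))*6 = -11/7*6 = -66/7 ≈ -9.4286)
-354*w = -354*(-66/7) = 23364/7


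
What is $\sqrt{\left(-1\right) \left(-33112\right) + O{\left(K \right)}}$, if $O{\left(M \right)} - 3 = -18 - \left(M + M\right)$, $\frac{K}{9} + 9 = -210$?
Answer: $\sqrt{37039} \approx 192.46$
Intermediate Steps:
$K = -1971$ ($K = -81 + 9 \left(-210\right) = -81 - 1890 = -1971$)
$O{\left(M \right)} = -15 - 2 M$ ($O{\left(M \right)} = 3 - \left(18 + 2 M\right) = -15 - 2 M$)
$\sqrt{\left(-1\right) \left(-33112\right) + O{\left(K \right)}} = \sqrt{\left(-1\right) \left(-33112\right) - -3927} = \sqrt{33112 + \left(-15 + 3942\right)} = \sqrt{33112 + 3927} = \sqrt{37039}$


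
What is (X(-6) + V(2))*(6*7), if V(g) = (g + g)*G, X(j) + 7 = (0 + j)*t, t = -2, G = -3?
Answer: -294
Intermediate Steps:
X(j) = -7 - 2*j (X(j) = -7 + (0 + j)*(-2) = -7 + j*(-2) = -7 - 2*j)
V(g) = -6*g (V(g) = (g + g)*(-3) = (2*g)*(-3) = -6*g)
(X(-6) + V(2))*(6*7) = ((-7 - 2*(-6)) - 6*2)*(6*7) = ((-7 + 12) - 12)*42 = (5 - 12)*42 = -7*42 = -294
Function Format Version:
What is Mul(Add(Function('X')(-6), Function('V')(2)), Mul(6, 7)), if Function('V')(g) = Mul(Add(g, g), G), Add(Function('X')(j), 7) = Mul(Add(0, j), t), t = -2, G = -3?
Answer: -294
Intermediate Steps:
Function('X')(j) = Add(-7, Mul(-2, j)) (Function('X')(j) = Add(-7, Mul(Add(0, j), -2)) = Add(-7, Mul(j, -2)) = Add(-7, Mul(-2, j)))
Function('V')(g) = Mul(-6, g) (Function('V')(g) = Mul(Add(g, g), -3) = Mul(Mul(2, g), -3) = Mul(-6, g))
Mul(Add(Function('X')(-6), Function('V')(2)), Mul(6, 7)) = Mul(Add(Add(-7, Mul(-2, -6)), Mul(-6, 2)), Mul(6, 7)) = Mul(Add(Add(-7, 12), -12), 42) = Mul(Add(5, -12), 42) = Mul(-7, 42) = -294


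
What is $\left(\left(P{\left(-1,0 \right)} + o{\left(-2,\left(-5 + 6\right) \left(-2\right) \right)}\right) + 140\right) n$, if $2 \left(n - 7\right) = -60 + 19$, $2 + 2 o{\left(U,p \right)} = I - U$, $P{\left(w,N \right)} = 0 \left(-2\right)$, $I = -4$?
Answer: $-1863$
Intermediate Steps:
$P{\left(w,N \right)} = 0$
$o{\left(U,p \right)} = -3 - \frac{U}{2}$ ($o{\left(U,p \right)} = -1 + \frac{-4 - U}{2} = -1 - \left(2 + \frac{U}{2}\right) = -3 - \frac{U}{2}$)
$n = - \frac{27}{2}$ ($n = 7 + \frac{-60 + 19}{2} = 7 + \frac{1}{2} \left(-41\right) = 7 - \frac{41}{2} = - \frac{27}{2} \approx -13.5$)
$\left(\left(P{\left(-1,0 \right)} + o{\left(-2,\left(-5 + 6\right) \left(-2\right) \right)}\right) + 140\right) n = \left(\left(0 - 2\right) + 140\right) \left(- \frac{27}{2}\right) = \left(-2 + 140\right) \left(- \frac{27}{2}\right) = 138 \left(- \frac{27}{2}\right) = -1863$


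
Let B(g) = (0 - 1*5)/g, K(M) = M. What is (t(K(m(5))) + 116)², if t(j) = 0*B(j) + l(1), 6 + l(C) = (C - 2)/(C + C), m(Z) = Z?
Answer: 47961/4 ≈ 11990.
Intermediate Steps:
l(C) = -6 + (-2 + C)/(2*C) (l(C) = -6 + (C - 2)/(C + C) = -6 + (-2 + C)/((2*C)) = -6 + (-2 + C)*(1/(2*C)) = -6 + (-2 + C)/(2*C))
B(g) = -5/g (B(g) = (0 - 5)/g = -5/g)
t(j) = -13/2 (t(j) = 0*(-5/j) + (-11/2 - 1/1) = 0 + (-11/2 - 1*1) = 0 + (-11/2 - 1) = 0 - 13/2 = -13/2)
(t(K(m(5))) + 116)² = (-13/2 + 116)² = (219/2)² = 47961/4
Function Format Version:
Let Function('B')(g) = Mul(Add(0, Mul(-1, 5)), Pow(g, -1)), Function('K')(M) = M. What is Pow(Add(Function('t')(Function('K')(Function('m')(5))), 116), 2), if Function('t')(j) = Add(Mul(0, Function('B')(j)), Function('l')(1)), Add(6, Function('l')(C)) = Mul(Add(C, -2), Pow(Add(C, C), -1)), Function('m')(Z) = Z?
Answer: Rational(47961, 4) ≈ 11990.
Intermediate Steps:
Function('l')(C) = Add(-6, Mul(Rational(1, 2), Pow(C, -1), Add(-2, C))) (Function('l')(C) = Add(-6, Mul(Add(C, -2), Pow(Add(C, C), -1))) = Add(-6, Mul(Add(-2, C), Pow(Mul(2, C), -1))) = Add(-6, Mul(Add(-2, C), Mul(Rational(1, 2), Pow(C, -1)))) = Add(-6, Mul(Rational(1, 2), Pow(C, -1), Add(-2, C))))
Function('B')(g) = Mul(-5, Pow(g, -1)) (Function('B')(g) = Mul(Add(0, -5), Pow(g, -1)) = Mul(-5, Pow(g, -1)))
Function('t')(j) = Rational(-13, 2) (Function('t')(j) = Add(Mul(0, Mul(-5, Pow(j, -1))), Add(Rational(-11, 2), Mul(-1, Pow(1, -1)))) = Add(0, Add(Rational(-11, 2), Mul(-1, 1))) = Add(0, Add(Rational(-11, 2), -1)) = Add(0, Rational(-13, 2)) = Rational(-13, 2))
Pow(Add(Function('t')(Function('K')(Function('m')(5))), 116), 2) = Pow(Add(Rational(-13, 2), 116), 2) = Pow(Rational(219, 2), 2) = Rational(47961, 4)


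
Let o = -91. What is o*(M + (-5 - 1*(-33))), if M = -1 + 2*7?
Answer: -3731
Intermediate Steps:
M = 13 (M = -1 + 14 = 13)
o*(M + (-5 - 1*(-33))) = -91*(13 + (-5 - 1*(-33))) = -91*(13 + (-5 + 33)) = -91*(13 + 28) = -91*41 = -3731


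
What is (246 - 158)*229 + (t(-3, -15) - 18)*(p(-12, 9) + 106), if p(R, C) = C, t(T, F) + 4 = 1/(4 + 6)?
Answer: 35267/2 ≈ 17634.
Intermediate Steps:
t(T, F) = -39/10 (t(T, F) = -4 + 1/(4 + 6) = -4 + 1/10 = -4 + ⅒ = -39/10)
(246 - 158)*229 + (t(-3, -15) - 18)*(p(-12, 9) + 106) = (246 - 158)*229 + (-39/10 - 18)*(9 + 106) = 88*229 - 219/10*115 = 20152 - 5037/2 = 35267/2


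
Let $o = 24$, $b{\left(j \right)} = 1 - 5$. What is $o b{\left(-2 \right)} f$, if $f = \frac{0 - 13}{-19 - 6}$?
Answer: $- \frac{1248}{25} \approx -49.92$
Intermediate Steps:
$b{\left(j \right)} = -4$
$f = \frac{13}{25}$ ($f = - \frac{13}{-25} = \left(-13\right) \left(- \frac{1}{25}\right) = \frac{13}{25} \approx 0.52$)
$o b{\left(-2 \right)} f = 24 \left(-4\right) \frac{13}{25} = \left(-96\right) \frac{13}{25} = - \frac{1248}{25}$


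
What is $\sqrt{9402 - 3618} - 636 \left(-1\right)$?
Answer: $636 + 2 \sqrt{1446} \approx 712.05$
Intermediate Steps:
$\sqrt{9402 - 3618} - 636 \left(-1\right) = \sqrt{5784} - -636 = 2 \sqrt{1446} + 636 = 636 + 2 \sqrt{1446}$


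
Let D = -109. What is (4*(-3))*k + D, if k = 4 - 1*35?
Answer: 263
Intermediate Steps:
k = -31 (k = 4 - 35 = -31)
(4*(-3))*k + D = (4*(-3))*(-31) - 109 = -12*(-31) - 109 = 372 - 109 = 263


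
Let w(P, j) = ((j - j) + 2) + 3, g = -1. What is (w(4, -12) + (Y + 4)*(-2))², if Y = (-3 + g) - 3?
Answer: 121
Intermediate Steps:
w(P, j) = 5 (w(P, j) = (0 + 2) + 3 = 2 + 3 = 5)
Y = -7 (Y = (-3 - 1) - 3 = -4 - 3 = -7)
(w(4, -12) + (Y + 4)*(-2))² = (5 + (-7 + 4)*(-2))² = (5 - 3*(-2))² = (5 + 6)² = 11² = 121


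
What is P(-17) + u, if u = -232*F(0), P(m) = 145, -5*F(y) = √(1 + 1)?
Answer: 145 + 232*√2/5 ≈ 210.62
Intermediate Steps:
F(y) = -√2/5 (F(y) = -√(1 + 1)/5 = -√2/5)
u = 232*√2/5 (u = -(-232)*√2/5 = 232*√2/5 ≈ 65.620)
P(-17) + u = 145 + 232*√2/5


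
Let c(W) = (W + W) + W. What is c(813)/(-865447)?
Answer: -2439/865447 ≈ -0.0028182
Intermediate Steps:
c(W) = 3*W (c(W) = 2*W + W = 3*W)
c(813)/(-865447) = (3*813)/(-865447) = 2439*(-1/865447) = -2439/865447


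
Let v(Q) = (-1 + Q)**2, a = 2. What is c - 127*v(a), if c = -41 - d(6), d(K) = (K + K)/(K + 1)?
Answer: -1188/7 ≈ -169.71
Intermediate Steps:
d(K) = 2*K/(1 + K) (d(K) = (2*K)/(1 + K) = 2*K/(1 + K))
c = -299/7 (c = -41 - 2*6/(1 + 6) = -41 - 2*6/7 = -41 - 1*12/7 = -41 - 12/7 = -299/7 ≈ -42.714)
c - 127*v(a) = -299/7 - 127*(-1 + 2)**2 = -299/7 - 127*1**2 = -299/7 - 127*1 = -299/7 - 127 = -1188/7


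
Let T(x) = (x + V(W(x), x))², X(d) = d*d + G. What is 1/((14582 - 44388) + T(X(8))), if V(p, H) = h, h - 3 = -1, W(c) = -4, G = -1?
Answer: -1/25581 ≈ -3.9092e-5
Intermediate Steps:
h = 2 (h = 3 - 1 = 2)
V(p, H) = 2
X(d) = -1 + d² (X(d) = d*d - 1 = d² - 1 = -1 + d²)
T(x) = (2 + x)² (T(x) = (x + 2)² = (2 + x)²)
1/((14582 - 44388) + T(X(8))) = 1/((14582 - 44388) + (2 + (-1 + 8²))²) = 1/(-29806 + (2 + (-1 + 64))²) = 1/(-29806 + (2 + 63)²) = 1/(-29806 + 65²) = 1/(-29806 + 4225) = 1/(-25581) = -1/25581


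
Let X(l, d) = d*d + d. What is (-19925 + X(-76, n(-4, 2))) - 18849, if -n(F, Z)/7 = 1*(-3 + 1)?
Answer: -38564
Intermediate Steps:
n(F, Z) = 14 (n(F, Z) = -7*(-3 + 1) = -7*(-2) = 14)
X(l, d) = d + d² (X(l, d) = d² + d = d + d²)
(-19925 + X(-76, n(-4, 2))) - 18849 = (-19925 + 14*(1 + 14)) - 18849 = (-19925 + 14*15) - 18849 = (-19925 + 210) - 18849 = -19715 - 18849 = -38564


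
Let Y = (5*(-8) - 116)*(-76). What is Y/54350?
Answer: 5928/27175 ≈ 0.21814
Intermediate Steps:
Y = 11856 (Y = (-40 - 116)*(-76) = -156*(-76) = 11856)
Y/54350 = 11856/54350 = 11856*(1/54350) = 5928/27175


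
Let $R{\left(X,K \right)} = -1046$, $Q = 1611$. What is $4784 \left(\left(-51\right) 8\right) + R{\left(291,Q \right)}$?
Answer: $-1952918$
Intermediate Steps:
$4784 \left(\left(-51\right) 8\right) + R{\left(291,Q \right)} = 4784 \left(\left(-51\right) 8\right) - 1046 = 4784 \left(-408\right) - 1046 = -1951872 - 1046 = -1952918$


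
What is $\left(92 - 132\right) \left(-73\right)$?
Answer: $2920$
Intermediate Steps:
$\left(92 - 132\right) \left(-73\right) = \left(-40\right) \left(-73\right) = 2920$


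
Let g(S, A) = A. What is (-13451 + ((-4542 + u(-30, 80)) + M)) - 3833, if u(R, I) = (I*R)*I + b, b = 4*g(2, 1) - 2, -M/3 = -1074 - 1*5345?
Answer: -194567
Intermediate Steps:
M = 19257 (M = -3*(-1074 - 1*5345) = -3*(-1074 - 5345) = -3*(-6419) = 19257)
b = 2 (b = 4*1 - 2 = 4 - 2 = 2)
u(R, I) = 2 + R*I² (u(R, I) = (I*R)*I + 2 = R*I² + 2 = 2 + R*I²)
(-13451 + ((-4542 + u(-30, 80)) + M)) - 3833 = (-13451 + ((-4542 + (2 - 30*80²)) + 19257)) - 3833 = (-13451 + ((-4542 + (2 - 30*6400)) + 19257)) - 3833 = (-13451 + ((-4542 + (2 - 192000)) + 19257)) - 3833 = (-13451 + ((-4542 - 191998) + 19257)) - 3833 = (-13451 + (-196540 + 19257)) - 3833 = (-13451 - 177283) - 3833 = -190734 - 3833 = -194567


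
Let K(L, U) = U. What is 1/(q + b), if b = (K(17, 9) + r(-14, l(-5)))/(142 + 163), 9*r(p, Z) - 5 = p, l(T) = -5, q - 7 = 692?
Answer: 305/213203 ≈ 0.0014306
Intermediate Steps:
q = 699 (q = 7 + 692 = 699)
r(p, Z) = 5/9 + p/9
b = 8/305 (b = (9 + (5/9 + (⅑)*(-14)))/(142 + 163) = (9 + (5/9 - 14/9))/305 = (9 - 1)*(1/305) = 8*(1/305) = 8/305 ≈ 0.026230)
1/(q + b) = 1/(699 + 8/305) = 1/(213203/305) = 305/213203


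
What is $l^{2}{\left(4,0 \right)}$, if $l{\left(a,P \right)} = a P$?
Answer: $0$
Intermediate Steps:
$l{\left(a,P \right)} = P a$
$l^{2}{\left(4,0 \right)} = \left(0 \cdot 4\right)^{2} = 0^{2} = 0$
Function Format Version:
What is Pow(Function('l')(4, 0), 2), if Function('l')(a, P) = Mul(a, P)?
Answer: 0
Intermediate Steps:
Function('l')(a, P) = Mul(P, a)
Pow(Function('l')(4, 0), 2) = Pow(Mul(0, 4), 2) = Pow(0, 2) = 0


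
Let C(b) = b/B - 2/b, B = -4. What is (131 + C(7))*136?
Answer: 122774/7 ≈ 17539.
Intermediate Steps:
C(b) = -2/b - b/4 (C(b) = b/(-4) - 2/b = b*(-¼) - 2/b = -b/4 - 2/b = -2/b - b/4)
(131 + C(7))*136 = (131 + (-2/7 - ¼*7))*136 = (131 + (-2*⅐ - 7/4))*136 = (131 + (-2/7 - 7/4))*136 = (131 - 57/28)*136 = (3611/28)*136 = 122774/7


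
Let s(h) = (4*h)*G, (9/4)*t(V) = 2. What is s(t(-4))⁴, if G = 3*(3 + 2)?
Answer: 655360000/81 ≈ 8.0909e+6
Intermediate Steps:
t(V) = 8/9 (t(V) = (4/9)*2 = 8/9)
G = 15 (G = 3*5 = 15)
s(h) = 60*h (s(h) = (4*h)*15 = 60*h)
s(t(-4))⁴ = (60*(8/9))⁴ = (160/3)⁴ = 655360000/81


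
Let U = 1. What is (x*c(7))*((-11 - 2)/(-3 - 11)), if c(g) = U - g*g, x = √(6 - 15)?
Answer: -936*I/7 ≈ -133.71*I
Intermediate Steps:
x = 3*I (x = √(-9) = 3*I ≈ 3.0*I)
c(g) = 1 - g² (c(g) = 1 - g*g = 1 - g²)
(x*c(7))*((-11 - 2)/(-3 - 11)) = ((3*I)*(1 - 1*7²))*((-11 - 2)/(-3 - 11)) = ((3*I)*(1 - 1*49))*(-13/(-14)) = ((3*I)*(1 - 49))*(-13*(-1/14)) = ((3*I)*(-48))*(13/14) = -144*I*(13/14) = -936*I/7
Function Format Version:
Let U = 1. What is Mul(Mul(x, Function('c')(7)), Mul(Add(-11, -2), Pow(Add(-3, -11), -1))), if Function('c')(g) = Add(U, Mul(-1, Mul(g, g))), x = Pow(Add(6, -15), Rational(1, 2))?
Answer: Mul(Rational(-936, 7), I) ≈ Mul(-133.71, I)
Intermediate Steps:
x = Mul(3, I) (x = Pow(-9, Rational(1, 2)) = Mul(3, I) ≈ Mul(3.0000, I))
Function('c')(g) = Add(1, Mul(-1, Pow(g, 2))) (Function('c')(g) = Add(1, Mul(-1, Mul(g, g))) = Add(1, Mul(-1, Pow(g, 2))))
Mul(Mul(x, Function('c')(7)), Mul(Add(-11, -2), Pow(Add(-3, -11), -1))) = Mul(Mul(Mul(3, I), Add(1, Mul(-1, Pow(7, 2)))), Mul(Add(-11, -2), Pow(Add(-3, -11), -1))) = Mul(Mul(Mul(3, I), Add(1, Mul(-1, 49))), Mul(-13, Pow(-14, -1))) = Mul(Mul(Mul(3, I), Add(1, -49)), Mul(-13, Rational(-1, 14))) = Mul(Mul(Mul(3, I), -48), Rational(13, 14)) = Mul(Mul(-144, I), Rational(13, 14)) = Mul(Rational(-936, 7), I)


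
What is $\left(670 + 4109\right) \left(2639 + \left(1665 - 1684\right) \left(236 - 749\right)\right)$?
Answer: $59192694$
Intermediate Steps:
$\left(670 + 4109\right) \left(2639 + \left(1665 - 1684\right) \left(236 - 749\right)\right) = 4779 \left(2639 - 19 \left(236 - 749\right)\right) = 4779 \left(2639 - -9747\right) = 4779 \left(2639 + 9747\right) = 4779 \cdot 12386 = 59192694$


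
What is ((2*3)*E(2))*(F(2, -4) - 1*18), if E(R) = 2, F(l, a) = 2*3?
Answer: -144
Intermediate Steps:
F(l, a) = 6
((2*3)*E(2))*(F(2, -4) - 1*18) = ((2*3)*2)*(6 - 1*18) = (6*2)*(6 - 18) = 12*(-12) = -144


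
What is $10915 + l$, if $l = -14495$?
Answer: $-3580$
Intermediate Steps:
$10915 + l = 10915 - 14495 = -3580$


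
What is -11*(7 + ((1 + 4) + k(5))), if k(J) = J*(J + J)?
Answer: -682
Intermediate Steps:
k(J) = 2*J² (k(J) = J*(2*J) = 2*J²)
-11*(7 + ((1 + 4) + k(5))) = -11*(7 + ((1 + 4) + 2*5²)) = -11*(7 + (5 + 2*25)) = -11*(7 + (5 + 50)) = -11*(7 + 55) = -11*62 = -682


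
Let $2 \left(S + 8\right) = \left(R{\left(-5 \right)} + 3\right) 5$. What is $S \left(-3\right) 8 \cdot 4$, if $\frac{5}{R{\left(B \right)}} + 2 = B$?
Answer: $\frac{1536}{7} \approx 219.43$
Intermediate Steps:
$R{\left(B \right)} = \frac{5}{-2 + B}$
$S = - \frac{16}{7}$ ($S = -8 + \frac{\left(\frac{5}{-2 - 5} + 3\right) 5}{2} = -8 + \frac{\left(\frac{5}{-7} + 3\right) 5}{2} = -8 + \frac{\left(5 \left(- \frac{1}{7}\right) + 3\right) 5}{2} = -8 + \frac{\left(- \frac{5}{7} + 3\right) 5}{2} = -8 + \frac{\frac{16}{7} \cdot 5}{2} = -8 + \frac{1}{2} \cdot \frac{80}{7} = -8 + \frac{40}{7} = - \frac{16}{7} \approx -2.2857$)
$S \left(-3\right) 8 \cdot 4 = - \frac{16 \left(-3\right) 8 \cdot 4}{7} = - \frac{16 \left(\left(-24\right) 4\right)}{7} = \left(- \frac{16}{7}\right) \left(-96\right) = \frac{1536}{7}$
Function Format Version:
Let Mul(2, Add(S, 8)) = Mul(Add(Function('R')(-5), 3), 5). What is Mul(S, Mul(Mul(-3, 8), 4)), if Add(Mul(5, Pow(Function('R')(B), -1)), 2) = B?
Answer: Rational(1536, 7) ≈ 219.43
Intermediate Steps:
Function('R')(B) = Mul(5, Pow(Add(-2, B), -1))
S = Rational(-16, 7) (S = Add(-8, Mul(Rational(1, 2), Mul(Add(Mul(5, Pow(Add(-2, -5), -1)), 3), 5))) = Add(-8, Mul(Rational(1, 2), Mul(Add(Mul(5, Pow(-7, -1)), 3), 5))) = Add(-8, Mul(Rational(1, 2), Mul(Add(Mul(5, Rational(-1, 7)), 3), 5))) = Add(-8, Mul(Rational(1, 2), Mul(Add(Rational(-5, 7), 3), 5))) = Add(-8, Mul(Rational(1, 2), Mul(Rational(16, 7), 5))) = Add(-8, Mul(Rational(1, 2), Rational(80, 7))) = Add(-8, Rational(40, 7)) = Rational(-16, 7) ≈ -2.2857)
Mul(S, Mul(Mul(-3, 8), 4)) = Mul(Rational(-16, 7), Mul(Mul(-3, 8), 4)) = Mul(Rational(-16, 7), Mul(-24, 4)) = Mul(Rational(-16, 7), -96) = Rational(1536, 7)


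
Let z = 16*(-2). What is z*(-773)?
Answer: 24736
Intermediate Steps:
z = -32
z*(-773) = -32*(-773) = 24736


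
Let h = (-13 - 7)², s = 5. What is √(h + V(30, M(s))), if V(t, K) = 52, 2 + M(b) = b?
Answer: 2*√113 ≈ 21.260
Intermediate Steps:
M(b) = -2 + b
h = 400 (h = (-20)² = 400)
√(h + V(30, M(s))) = √(400 + 52) = √452 = 2*√113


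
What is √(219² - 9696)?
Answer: √38265 ≈ 195.61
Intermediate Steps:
√(219² - 9696) = √(47961 - 9696) = √38265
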